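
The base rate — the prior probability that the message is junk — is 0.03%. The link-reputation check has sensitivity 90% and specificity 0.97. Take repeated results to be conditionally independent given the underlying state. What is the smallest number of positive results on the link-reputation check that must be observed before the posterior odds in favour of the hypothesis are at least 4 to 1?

Prior odds: 0.0003 ÷ 0.9997 = 3/9997.
False-positive rate = 1 − 0.97 = 0.03; likelihood ratio of a positive = 0.9/0.03 = 30.
Target odds = 4.
Need (3/9997) × 30ⁿ ≥ 4, i.e. 30ⁿ ≥ 39988/3.
30² = 900 falls short of 39988/3 but 30³ = 27000 reaches it, so n = 3.

3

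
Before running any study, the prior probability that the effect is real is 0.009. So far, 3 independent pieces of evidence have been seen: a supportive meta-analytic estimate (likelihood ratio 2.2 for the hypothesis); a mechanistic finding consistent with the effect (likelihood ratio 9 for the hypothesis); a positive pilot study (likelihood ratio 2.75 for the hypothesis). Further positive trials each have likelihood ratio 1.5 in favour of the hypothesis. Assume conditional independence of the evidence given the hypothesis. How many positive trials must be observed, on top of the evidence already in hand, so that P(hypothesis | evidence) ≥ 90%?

8

Prior odds = 0.009/0.991 = 9/991.
Combined Bayes factor of the evidence already in hand = 2.2 × 9 × 2.75 = 54.45.
Odds after that evidence = (9/991) × 54.45 = 9801/19820.
Target odds = 0.9/0.1 = 9.
Need 1.5ⁿ ≥ 9 ÷ (9801/19820) = 19820/1089.
1.5⁷ = 17.0859375 falls short of 19820/1089 but 1.5⁸ = 25.62890625 reaches it, so n = 8.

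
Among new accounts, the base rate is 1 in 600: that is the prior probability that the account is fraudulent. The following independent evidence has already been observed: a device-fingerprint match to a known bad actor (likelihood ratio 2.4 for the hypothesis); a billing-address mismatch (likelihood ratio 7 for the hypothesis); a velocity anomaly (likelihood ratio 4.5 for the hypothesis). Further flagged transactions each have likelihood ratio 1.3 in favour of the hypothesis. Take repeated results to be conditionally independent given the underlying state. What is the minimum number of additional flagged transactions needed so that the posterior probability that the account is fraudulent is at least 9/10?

Prior odds = (1/600)/(599/600) = 1/599.
Combined Bayes factor of the evidence already in hand = 2.4 × 7 × 4.5 = 75.6.
Odds after that evidence = (1/599) × 75.6 = 378/2995.
Target odds = 0.9/0.1 = 9.
Need 1.3ⁿ ≥ 9 ÷ (378/2995) = 2995/42.
1.3¹⁶ ≈66.5417 falls short of 2995/42 but 1.3¹⁷ ≈86.5042 reaches it, so n = 17.

17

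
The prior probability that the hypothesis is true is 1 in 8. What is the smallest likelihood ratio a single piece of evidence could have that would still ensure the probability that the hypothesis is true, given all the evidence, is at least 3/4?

21

Prior odds = 0.125/0.875 = 1/7.
Target odds = 0.75/0.25 = 3.
Required Bayes factor = 3 ÷ (1/7) = 21.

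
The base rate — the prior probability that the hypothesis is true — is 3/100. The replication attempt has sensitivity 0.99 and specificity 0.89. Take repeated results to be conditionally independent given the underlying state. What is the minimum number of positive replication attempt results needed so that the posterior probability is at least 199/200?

Prior odds = 0.03/0.97 = 3/97.
False-positive rate = 1 − 0.89 = 0.11; likelihood ratio of a positive = 0.99/0.11 = 9.
Target posterior odds = 0.995/0.005 = 199.
Require 9ⁿ ≥ 199 ÷ (3/97) = 19303/3.
9³ = 729 falls short of 19303/3 but 9⁴ = 6561 reaches it, so n = 4.

4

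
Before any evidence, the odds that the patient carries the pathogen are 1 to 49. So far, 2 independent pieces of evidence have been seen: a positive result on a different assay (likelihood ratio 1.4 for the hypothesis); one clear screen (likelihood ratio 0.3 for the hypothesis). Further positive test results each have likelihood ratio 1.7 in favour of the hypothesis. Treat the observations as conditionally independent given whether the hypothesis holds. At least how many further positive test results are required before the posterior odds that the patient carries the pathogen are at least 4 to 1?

Prior odds = 1/49.
Combined Bayes factor of the evidence already in hand = 1.4 × 0.3 = 0.42.
Odds after that evidence = (1/49) × 0.42 = 3/350.
Target odds = 4.
Need 1.7ⁿ ≥ 4 ÷ (3/350) = 1400/3.
1.7¹¹ ≈342.719 falls short of 1400/3 but 1.7¹² ≈582.622 reaches it, so n = 12.

12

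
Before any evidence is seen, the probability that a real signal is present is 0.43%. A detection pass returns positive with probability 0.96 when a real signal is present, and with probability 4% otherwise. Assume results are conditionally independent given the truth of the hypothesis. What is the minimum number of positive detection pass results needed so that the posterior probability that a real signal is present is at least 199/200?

Prior odds = 0.0043/0.9957 = 43/9957.
Likelihood ratio of a positive result = 0.96/0.04 = 24.
Target posterior odds = 0.995/0.005 = 199.
Require 24ⁿ ≥ 199 ÷ (43/9957) = 1981443/43.
24³ = 13824 falls short of 1981443/43 but 24⁴ = 331776 reaches it, so n = 4.

4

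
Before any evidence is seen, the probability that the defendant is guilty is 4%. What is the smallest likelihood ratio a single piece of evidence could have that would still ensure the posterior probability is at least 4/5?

96

Prior odds = 0.04/0.96 = 1/24.
Target odds = 0.8/0.2 = 4.
Required Bayes factor = 4 ÷ (1/24) = 96.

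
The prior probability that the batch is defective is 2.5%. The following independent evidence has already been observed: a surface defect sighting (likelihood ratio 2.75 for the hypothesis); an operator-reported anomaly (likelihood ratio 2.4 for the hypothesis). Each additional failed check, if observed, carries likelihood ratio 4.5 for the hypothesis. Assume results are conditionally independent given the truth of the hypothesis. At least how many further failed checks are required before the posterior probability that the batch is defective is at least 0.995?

5

Prior odds = 0.025/0.975 = 1/39.
Combined Bayes factor of the evidence already in hand = 2.75 × 2.4 = 6.6.
Odds after that evidence = (1/39) × 6.6 = 11/65.
Target odds = 0.995/0.005 = 199.
Need 4.5ⁿ ≥ 199 ÷ (11/65) = 12935/11.
4.5⁴ = 410.0625 falls short of 12935/11 but 4.5⁵ = 1845.28125 reaches it, so n = 5.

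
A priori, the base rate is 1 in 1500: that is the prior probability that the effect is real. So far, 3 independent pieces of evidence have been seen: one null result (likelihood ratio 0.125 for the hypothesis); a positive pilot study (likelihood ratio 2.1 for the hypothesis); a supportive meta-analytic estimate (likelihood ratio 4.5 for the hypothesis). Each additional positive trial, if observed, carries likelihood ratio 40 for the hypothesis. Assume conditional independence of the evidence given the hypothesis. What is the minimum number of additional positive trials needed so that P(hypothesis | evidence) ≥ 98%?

Prior odds = (1/1500)/(1499/1500) = 1/1499.
Combined Bayes factor of the evidence already in hand = 0.125 × 2.1 × 4.5 = 1.18125.
Odds after that evidence = (1/1499) × 1.18125 = 189/239840.
Target odds = 0.98/0.02 = 49.
Need 40ⁿ ≥ 49 ÷ (189/239840) = 1678880/27.
40² = 1600 falls short of 1678880/27 but 40³ = 64000 reaches it, so n = 3.

3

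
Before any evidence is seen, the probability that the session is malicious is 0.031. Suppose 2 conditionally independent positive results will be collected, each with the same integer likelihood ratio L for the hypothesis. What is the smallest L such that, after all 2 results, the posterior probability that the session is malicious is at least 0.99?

56

Prior odds = 0.031/0.969 = 31/969.
Target odds = 0.99/0.01 = 99.
Need L² ≥ 99 ÷ (31/969) = 95931/31.
55² = 3025 < 95931/31 ≤ 3136 = 56², so L = 56.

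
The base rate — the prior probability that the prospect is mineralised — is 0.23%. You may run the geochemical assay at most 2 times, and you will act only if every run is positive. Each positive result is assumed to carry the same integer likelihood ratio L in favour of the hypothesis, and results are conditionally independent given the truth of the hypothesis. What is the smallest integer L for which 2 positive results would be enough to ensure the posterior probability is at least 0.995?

Prior odds = 0.0023/0.9977 = 23/9977.
Target odds = 0.995/0.005 = 199.
Need L² ≥ 199 ÷ (23/9977) = 1985423/23.
293² = 85849 < 1985423/23 ≤ 86436 = 294², so L = 294.

294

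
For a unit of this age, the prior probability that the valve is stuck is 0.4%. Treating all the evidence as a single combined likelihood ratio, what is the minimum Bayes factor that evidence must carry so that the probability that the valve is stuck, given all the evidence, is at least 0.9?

Prior odds = 0.004/0.996 = 1/249.
Target odds = 0.9/0.1 = 9.
Required Bayes factor = 9 ÷ (1/249) = 2241.

2241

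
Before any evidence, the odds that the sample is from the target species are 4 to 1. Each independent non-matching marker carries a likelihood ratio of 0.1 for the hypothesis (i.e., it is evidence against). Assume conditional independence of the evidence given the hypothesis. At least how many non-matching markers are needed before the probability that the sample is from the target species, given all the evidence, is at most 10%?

2

Prior odds = 4.
Likelihood ratio per non-matching marker = 0.1.
Target odds: 0.1 ÷ 0.9 = 1/9.
Require 0.1ⁿ ≤ 1/9 ÷ 4 = 1/36.
0.1¹ = 0.1 is still above 1/36 but 0.1² = 0.01 is at or below it, so n = 2.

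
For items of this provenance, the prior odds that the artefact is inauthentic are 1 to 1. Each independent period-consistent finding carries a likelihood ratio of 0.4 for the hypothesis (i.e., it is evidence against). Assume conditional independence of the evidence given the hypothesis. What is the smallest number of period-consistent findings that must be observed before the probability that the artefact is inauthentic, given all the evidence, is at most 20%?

2

Prior odds = 1.
Likelihood ratio per period-consistent finding = 0.4.
Target posterior odds = 0.2/0.8 = 0.25.
Need 1 × 0.4ⁿ ≤ 0.25, i.e. 0.4ⁿ ≤ 0.25.
0.4¹ = 0.4 is still above 0.25 but 0.4² = 0.16 is at or below it, so n = 2.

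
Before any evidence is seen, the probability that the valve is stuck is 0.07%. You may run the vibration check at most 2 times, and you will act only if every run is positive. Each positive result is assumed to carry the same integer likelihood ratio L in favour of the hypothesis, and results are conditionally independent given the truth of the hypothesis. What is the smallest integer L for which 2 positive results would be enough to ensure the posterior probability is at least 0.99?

376

Prior odds = 0.0007/0.9993 = 7/9993.
Target odds = 0.99/0.01 = 99.
Need L² ≥ 99 ÷ (7/9993) = 989307/7.
375² = 140625 < 989307/7 ≤ 141376 = 376², so L = 376.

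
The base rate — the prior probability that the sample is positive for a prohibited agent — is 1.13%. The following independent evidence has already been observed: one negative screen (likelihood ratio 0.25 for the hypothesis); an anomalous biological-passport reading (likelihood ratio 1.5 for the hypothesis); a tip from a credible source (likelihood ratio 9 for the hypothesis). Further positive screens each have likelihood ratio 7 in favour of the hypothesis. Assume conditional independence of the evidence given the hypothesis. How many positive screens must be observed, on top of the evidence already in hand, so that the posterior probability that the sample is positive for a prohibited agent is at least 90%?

Prior odds = 0.0113/0.9887 = 113/9887.
Combined Bayes factor of the evidence already in hand = 0.25 × 1.5 × 9 = 3.375.
Odds after that evidence = (113/9887) × 3.375 = 3051/79096.
Target odds = 0.9/0.1 = 9.
Need 7ⁿ ≥ 9 ÷ (3051/79096) = 79096/339.
7² = 49 falls short of 79096/339 but 7³ = 343 reaches it, so n = 3.

3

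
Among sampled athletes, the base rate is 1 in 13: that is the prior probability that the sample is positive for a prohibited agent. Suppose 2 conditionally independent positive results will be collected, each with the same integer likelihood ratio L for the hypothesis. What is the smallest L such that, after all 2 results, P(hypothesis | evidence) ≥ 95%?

16

Prior odds = (1/13)/(12/13) = 1/12.
Target odds = 0.95/0.05 = 19.
Need L² ≥ 19 ÷ (1/12) = 228.
15² = 225 < 228 ≤ 256 = 16², so L = 16.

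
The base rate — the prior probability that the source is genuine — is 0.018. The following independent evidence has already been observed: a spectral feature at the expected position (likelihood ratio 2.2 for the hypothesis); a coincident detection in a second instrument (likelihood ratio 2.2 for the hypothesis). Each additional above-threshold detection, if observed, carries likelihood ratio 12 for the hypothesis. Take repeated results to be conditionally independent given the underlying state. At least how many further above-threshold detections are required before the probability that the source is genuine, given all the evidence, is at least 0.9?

2

Prior odds = 0.018/0.982 = 9/491.
Combined Bayes factor of the evidence already in hand = 2.2 × 2.2 = 4.84.
Odds after that evidence = (9/491) × 4.84 = 1089/12275.
Target odds = 0.9/0.1 = 9.
Need 12ⁿ ≥ 9 ÷ (1089/12275) = 12275/121.
12¹ = 12 falls short of 12275/121 but 12² = 144 reaches it, so n = 2.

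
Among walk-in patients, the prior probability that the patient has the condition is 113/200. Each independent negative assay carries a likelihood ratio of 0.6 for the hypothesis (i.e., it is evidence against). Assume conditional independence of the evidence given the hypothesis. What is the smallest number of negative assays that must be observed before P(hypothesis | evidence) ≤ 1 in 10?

5

Prior odds = 0.565/0.435 = 113/87.
Likelihood ratio per negative assay = 0.6.
Target odds: 0.1 ÷ 0.9 = 1/9.
Need (113/87) × 0.6ⁿ ≤ 1/9, i.e. 0.6ⁿ ≤ 29/339.
0.6⁴ = 0.1296 is still above 29/339 but 0.6⁵ = 0.07776 is at or below it, so n = 5.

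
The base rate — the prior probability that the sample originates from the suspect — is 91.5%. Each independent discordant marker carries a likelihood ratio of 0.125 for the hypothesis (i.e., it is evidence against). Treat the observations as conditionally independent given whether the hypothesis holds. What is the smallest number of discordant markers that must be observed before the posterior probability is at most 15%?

2

Prior odds: 0.915 ÷ 0.085 = 183/17.
Likelihood ratio per discordant marker = 0.125.
Target odds: 0.15 ÷ 0.85 = 3/17.
Require 0.125ⁿ ≤ 3/17 ÷ (183/17) = 1/61.
0.125¹ = 0.125 is still above 1/61 but 0.125² = 0.015625 is at or below it, so n = 2.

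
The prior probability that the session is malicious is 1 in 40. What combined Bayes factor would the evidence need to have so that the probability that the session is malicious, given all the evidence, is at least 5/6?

195

Prior odds = 0.025/0.975 = 1/39.
Target odds = (5/6)/(1/6) = 5.
Required Bayes factor = 5 ÷ (1/39) = 195.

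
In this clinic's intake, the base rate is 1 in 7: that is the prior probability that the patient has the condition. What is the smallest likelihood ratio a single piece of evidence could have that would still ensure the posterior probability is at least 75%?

Prior odds = (1/7)/(6/7) = 1/6.
Target odds = 0.75/0.25 = 3.
Required Bayes factor = 3 ÷ (1/6) = 18.

18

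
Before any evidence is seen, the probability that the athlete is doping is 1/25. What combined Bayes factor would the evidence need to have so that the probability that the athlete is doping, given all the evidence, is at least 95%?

Prior odds = 0.04/0.96 = 1/24.
Target odds = 0.95/0.05 = 19.
Required Bayes factor = 19 ÷ (1/24) = 456.

456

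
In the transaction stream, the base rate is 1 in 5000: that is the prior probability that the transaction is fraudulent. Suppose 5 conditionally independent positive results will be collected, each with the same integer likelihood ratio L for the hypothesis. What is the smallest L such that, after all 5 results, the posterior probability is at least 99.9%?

Prior odds = 0.0002/0.9998 = 1/4999.
Target odds = 0.999/0.001 = 999.
Need L⁵ ≥ 999 ÷ (1/4999) = 4994001.
21⁵ = 4084101 < 4994001 ≤ 5153632 = 22⁵, so L = 22.

22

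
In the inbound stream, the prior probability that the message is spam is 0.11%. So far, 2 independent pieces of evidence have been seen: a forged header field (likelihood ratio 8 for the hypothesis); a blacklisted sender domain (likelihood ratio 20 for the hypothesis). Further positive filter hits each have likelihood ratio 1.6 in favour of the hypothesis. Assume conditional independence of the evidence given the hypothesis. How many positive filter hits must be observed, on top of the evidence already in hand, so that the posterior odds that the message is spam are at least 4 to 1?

Prior odds = 0.0011/0.9989 = 11/9989.
Combined Bayes factor of the evidence already in hand = 8 × 20 = 160.
Odds after that evidence = (11/9989) × 160 = 1760/9989.
Target odds = 4.
Need 1.6ⁿ ≥ 4 ÷ (1760/9989) = 9989/440.
1.6⁶ = 262144/15625 falls short of 9989/440 but 1.6⁷ = 2097152/78125 reaches it, so n = 7.

7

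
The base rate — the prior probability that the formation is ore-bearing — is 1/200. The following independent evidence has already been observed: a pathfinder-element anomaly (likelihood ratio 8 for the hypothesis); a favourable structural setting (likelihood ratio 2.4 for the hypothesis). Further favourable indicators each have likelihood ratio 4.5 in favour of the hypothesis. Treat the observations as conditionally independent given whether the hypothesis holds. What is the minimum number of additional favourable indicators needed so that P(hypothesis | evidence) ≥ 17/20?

Prior odds = 0.005/0.995 = 1/199.
Combined Bayes factor of the evidence already in hand = 8 × 2.4 = 19.2.
Odds after that evidence = (1/199) × 19.2 = 96/995.
Target odds = 0.85/0.15 = 17/3.
Need 4.5ⁿ ≥ 17/3 ÷ (96/995) = 16915/288.
4.5² = 20.25 falls short of 16915/288 but 4.5³ = 91.125 reaches it, so n = 3.

3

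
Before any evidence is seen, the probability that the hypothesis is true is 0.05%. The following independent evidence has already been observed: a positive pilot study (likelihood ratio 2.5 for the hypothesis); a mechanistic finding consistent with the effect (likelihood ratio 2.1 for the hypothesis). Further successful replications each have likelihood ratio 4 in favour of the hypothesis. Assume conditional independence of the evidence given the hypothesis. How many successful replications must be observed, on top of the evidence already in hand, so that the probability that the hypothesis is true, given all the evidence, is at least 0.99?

Prior odds = 0.0005/0.9995 = 1/1999.
Combined Bayes factor of the evidence already in hand = 2.5 × 2.1 = 5.25.
Odds after that evidence = (1/1999) × 5.25 = 21/7996.
Target odds = 0.99/0.01 = 99.
Need 4ⁿ ≥ 99 ÷ (21/7996) = 263868/7.
4⁷ = 16384 falls short of 263868/7 but 4⁸ = 65536 reaches it, so n = 8.

8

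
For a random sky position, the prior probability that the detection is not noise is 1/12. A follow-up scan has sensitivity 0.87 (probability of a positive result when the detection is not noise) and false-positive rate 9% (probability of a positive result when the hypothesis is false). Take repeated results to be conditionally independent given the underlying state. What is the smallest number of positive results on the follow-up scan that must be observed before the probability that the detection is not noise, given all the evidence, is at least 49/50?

Prior odds = (1/12)/(11/12) = 1/11.
Likelihood ratio of a positive result = 0.87/0.09 = 29/3.
Target odds: 0.98 ÷ 0.02 = 49.
Require (29/3)ⁿ ≥ 49 ÷ (1/11) = 539.
(29/3)² = 841/9 falls short of 539 but (29/3)³ = 24389/27 reaches it, so n = 3.

3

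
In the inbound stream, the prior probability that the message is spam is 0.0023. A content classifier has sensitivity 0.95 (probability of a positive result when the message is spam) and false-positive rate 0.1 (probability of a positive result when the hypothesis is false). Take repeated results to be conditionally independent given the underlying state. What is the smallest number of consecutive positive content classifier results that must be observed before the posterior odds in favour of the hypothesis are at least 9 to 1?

4

Prior odds = 0.0023/0.9977 = 23/9977.
Likelihood ratio of a positive result = 0.95/0.1 = 9.5.
Target odds = 9.
Need (23/9977) × 9.5ⁿ ≥ 9, i.e. 9.5ⁿ ≥ 89793/23.
9.5³ = 857.375 falls short of 89793/23 but 9.5⁴ = 8145.0625 reaches it, so n = 4.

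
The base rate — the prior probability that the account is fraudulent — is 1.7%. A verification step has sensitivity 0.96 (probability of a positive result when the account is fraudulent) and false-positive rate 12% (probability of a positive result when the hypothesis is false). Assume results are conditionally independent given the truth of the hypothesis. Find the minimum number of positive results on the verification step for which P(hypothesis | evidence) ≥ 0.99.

5

Prior odds: 0.017 ÷ 0.983 = 17/983.
Likelihood ratio of a positive result = 0.96/0.12 = 8.
Target posterior odds = 0.99/0.01 = 99.
Need (17/983) × 8ⁿ ≥ 99, i.e. 8ⁿ ≥ 97317/17.
8⁴ = 4096 falls short of 97317/17 but 8⁵ = 32768 reaches it, so n = 5.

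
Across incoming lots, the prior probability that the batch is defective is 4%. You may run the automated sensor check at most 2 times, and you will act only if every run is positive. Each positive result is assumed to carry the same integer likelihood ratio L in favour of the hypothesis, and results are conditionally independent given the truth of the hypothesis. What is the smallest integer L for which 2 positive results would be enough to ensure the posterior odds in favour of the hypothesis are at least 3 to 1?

Prior odds = 0.04/0.96 = 1/24.
Target odds = 3.
Need L² ≥ 3 ÷ (1/24) = 72.
8² = 64 < 72 ≤ 81 = 9², so L = 9.

9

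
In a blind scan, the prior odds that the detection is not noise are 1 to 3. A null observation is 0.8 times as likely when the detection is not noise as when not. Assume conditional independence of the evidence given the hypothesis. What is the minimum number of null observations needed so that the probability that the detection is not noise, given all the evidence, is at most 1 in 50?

13

Prior odds = 1/3.
Likelihood ratio per null observation = 0.8.
Target posterior odds = 0.02/0.98 = 1/49.
Require 0.8ⁿ ≤ 1/49 ÷ (1/3) = 3/49.
0.8¹² = 16777216/244140625 is still above 3/49 but 0.8¹³ ≈0.0549756 is at or below it, so n = 13.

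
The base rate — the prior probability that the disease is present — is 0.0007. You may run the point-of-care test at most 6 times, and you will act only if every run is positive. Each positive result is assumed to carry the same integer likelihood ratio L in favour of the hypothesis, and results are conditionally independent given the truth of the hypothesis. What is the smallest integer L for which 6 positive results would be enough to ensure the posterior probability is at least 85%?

5

Prior odds = 0.0007/0.9993 = 7/9993.
Target odds = 0.85/0.15 = 17/3.
Need L⁶ ≥ 17/3 ÷ (7/9993) = 56627/7.
4⁶ = 4096 < 56627/7 ≤ 15625 = 5⁶, so L = 5.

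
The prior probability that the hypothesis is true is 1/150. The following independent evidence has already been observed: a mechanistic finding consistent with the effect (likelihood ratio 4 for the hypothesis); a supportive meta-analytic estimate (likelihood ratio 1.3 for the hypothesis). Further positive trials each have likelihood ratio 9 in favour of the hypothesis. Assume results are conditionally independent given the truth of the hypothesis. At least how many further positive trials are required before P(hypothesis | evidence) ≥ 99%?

Prior odds = (1/150)/(149/150) = 1/149.
Combined Bayes factor of the evidence already in hand = 4 × 1.3 = 5.2.
Odds after that evidence = (1/149) × 5.2 = 26/745.
Target odds = 0.99/0.01 = 99.
Need 9ⁿ ≥ 99 ÷ (26/745) = 73755/26.
9³ = 729 falls short of 73755/26 but 9⁴ = 6561 reaches it, so n = 4.

4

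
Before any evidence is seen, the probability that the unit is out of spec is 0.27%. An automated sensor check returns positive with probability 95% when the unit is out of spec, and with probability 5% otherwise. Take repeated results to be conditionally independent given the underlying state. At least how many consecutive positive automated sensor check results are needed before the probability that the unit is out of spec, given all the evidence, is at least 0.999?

Prior odds: 0.0027 ÷ 0.9973 = 27/9973.
Likelihood ratio of a positive result = 0.95/0.05 = 19.
Target odds: 0.999 ÷ 0.001 = 999.
Require 19ⁿ ≥ 999 ÷ (27/9973) = 369001.
19⁴ = 130321 falls short of 369001 but 19⁵ = 2476099 reaches it, so n = 5.

5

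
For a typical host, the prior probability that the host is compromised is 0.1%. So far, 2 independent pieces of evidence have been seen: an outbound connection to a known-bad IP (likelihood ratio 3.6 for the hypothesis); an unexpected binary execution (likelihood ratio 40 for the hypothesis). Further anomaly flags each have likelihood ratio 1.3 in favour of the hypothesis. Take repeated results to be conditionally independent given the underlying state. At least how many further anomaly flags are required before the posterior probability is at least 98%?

23

Prior odds = 0.001/0.999 = 1/999.
Combined Bayes factor of the evidence already in hand = 3.6 × 40 = 144.
Odds after that evidence = (1/999) × 144 = 16/111.
Target odds = 0.98/0.02 = 49.
Need 1.3ⁿ ≥ 49 ÷ (16/111) = 339.9375.
1.3²² ≈321.184 falls short of 339.9375 but 1.3²³ ≈417.539 reaches it, so n = 23.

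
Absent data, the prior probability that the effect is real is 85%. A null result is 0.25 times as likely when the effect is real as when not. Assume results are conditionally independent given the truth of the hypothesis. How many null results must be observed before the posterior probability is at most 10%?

Prior odds: 0.85 ÷ 0.15 = 17/3.
Likelihood ratio per null result = 0.25.
Target odds: 0.1 ÷ 0.9 = 1/9.
Require 0.25ⁿ ≤ 1/9 ÷ (17/3) = 1/51.
0.25² = 0.0625 is still above 1/51 but 0.25³ = 0.015625 is at or below it, so n = 3.

3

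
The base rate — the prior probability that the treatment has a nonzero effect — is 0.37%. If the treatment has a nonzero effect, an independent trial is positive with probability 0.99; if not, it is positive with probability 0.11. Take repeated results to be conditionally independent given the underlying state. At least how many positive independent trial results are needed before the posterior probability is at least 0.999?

6

Prior odds: 0.0037 ÷ 0.9963 = 37/9963.
Likelihood ratio of a positive = 0.99/0.11 = 9.
Target odds: 0.999 ÷ 0.001 = 999.
Require 9ⁿ ≥ 999 ÷ (37/9963) = 269001.
9⁵ = 59049 falls short of 269001 but 9⁶ = 531441 reaches it, so n = 6.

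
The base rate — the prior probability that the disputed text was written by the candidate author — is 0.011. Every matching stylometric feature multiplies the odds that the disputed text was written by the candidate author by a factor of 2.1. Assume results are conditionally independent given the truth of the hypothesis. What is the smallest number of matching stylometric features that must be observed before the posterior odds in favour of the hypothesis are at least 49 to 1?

12

Prior odds: 0.011 ÷ 0.989 = 11/989.
Likelihood ratio per matching stylometric feature = 2.1.
Target odds = 49.
Need (11/989) × 2.1ⁿ ≥ 49, i.e. 2.1ⁿ ≥ 48461/11.
2.1¹¹ ≈3502.78 falls short of 48461/11 but 2.1¹² ≈7355.83 reaches it, so n = 12.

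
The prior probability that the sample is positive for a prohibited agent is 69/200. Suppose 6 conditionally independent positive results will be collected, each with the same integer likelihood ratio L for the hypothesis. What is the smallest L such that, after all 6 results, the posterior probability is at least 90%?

Prior odds = 0.345/0.655 = 69/131.
Target odds = 0.9/0.1 = 9.
Need L⁶ ≥ 9 ÷ (69/131) = 393/23.
1⁶ = 1 < 393/23 ≤ 64 = 2⁶, so L = 2.

2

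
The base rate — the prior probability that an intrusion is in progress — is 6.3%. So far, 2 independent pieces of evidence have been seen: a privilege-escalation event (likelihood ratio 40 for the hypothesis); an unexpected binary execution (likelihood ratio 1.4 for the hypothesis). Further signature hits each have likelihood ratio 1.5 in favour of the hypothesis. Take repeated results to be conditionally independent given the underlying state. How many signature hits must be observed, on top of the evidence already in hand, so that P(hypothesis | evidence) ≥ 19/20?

4

Prior odds = 0.063/0.937 = 63/937.
Combined Bayes factor of the evidence already in hand = 40 × 1.4 = 56.
Odds after that evidence = (63/937) × 56 = 3528/937.
Target odds = 0.95/0.05 = 19.
Need 1.5ⁿ ≥ 19 ÷ (3528/937) = 17803/3528.
1.5³ = 3.375 falls short of 17803/3528 but 1.5⁴ = 5.0625 reaches it, so n = 4.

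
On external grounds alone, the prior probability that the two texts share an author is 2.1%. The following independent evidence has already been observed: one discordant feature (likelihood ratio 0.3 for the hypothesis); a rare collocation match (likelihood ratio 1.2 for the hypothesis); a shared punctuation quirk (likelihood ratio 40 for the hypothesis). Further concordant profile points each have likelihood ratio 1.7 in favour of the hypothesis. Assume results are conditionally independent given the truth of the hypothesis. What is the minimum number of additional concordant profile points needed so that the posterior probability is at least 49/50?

10

Prior odds = 0.021/0.979 = 21/979.
Combined Bayes factor of the evidence already in hand = 0.3 × 1.2 × 40 = 14.4.
Odds after that evidence = (21/979) × 14.4 = 1512/4895.
Target odds = 0.98/0.02 = 49.
Need 1.7ⁿ ≥ 49 ÷ (1512/4895) = 34265/216.
1.7⁹ ≈118.588 falls short of 34265/216 but 1.7¹⁰ ≈201.599 reaches it, so n = 10.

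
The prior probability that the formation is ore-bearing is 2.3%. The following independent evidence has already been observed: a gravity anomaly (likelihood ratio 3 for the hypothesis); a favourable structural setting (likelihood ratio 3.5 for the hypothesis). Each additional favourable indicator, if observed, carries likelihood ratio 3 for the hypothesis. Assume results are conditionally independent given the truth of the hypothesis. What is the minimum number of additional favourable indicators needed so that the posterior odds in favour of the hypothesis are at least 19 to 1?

4

Prior odds = 0.023/0.977 = 23/977.
Combined Bayes factor of the evidence already in hand = 3 × 3.5 = 10.5.
Odds after that evidence = (23/977) × 10.5 = 483/1954.
Target odds = 19.
Need 3ⁿ ≥ 19 ÷ (483/1954) = 37126/483.
3³ = 27 falls short of 37126/483 but 3⁴ = 81 reaches it, so n = 4.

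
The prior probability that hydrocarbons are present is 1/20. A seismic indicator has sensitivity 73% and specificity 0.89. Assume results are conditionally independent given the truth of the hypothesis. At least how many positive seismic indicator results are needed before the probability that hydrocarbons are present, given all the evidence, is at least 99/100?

Prior odds = 0.05/0.95 = 1/19.
False-positive rate = 1 − 0.89 = 0.11; likelihood ratio of a positive = 0.73/0.11 = 73/11.
Target odds: 0.99 ÷ 0.01 = 99.
Require (73/11)ⁿ ≥ 99 ÷ (1/19) = 1881.
(73/11)³ = 389017/1331 falls short of 1881 but (73/11)⁴ = 28398241/14641 reaches it, so n = 4.

4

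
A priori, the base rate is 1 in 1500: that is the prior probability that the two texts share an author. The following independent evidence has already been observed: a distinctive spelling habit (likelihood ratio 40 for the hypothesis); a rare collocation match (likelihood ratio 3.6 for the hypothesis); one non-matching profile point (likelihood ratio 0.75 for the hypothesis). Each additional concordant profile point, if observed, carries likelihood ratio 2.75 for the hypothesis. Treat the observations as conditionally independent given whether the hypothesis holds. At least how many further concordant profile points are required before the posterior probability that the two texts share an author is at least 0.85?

Prior odds = (1/1500)/(1499/1500) = 1/1499.
Combined Bayes factor of the evidence already in hand = 40 × 3.6 × 0.75 = 108.
Odds after that evidence = (1/1499) × 108 = 108/1499.
Target odds = 0.85/0.15 = 17/3.
Need 2.75ⁿ ≥ 17/3 ÷ (108/1499) = 25483/324.
2.75⁴ = 57.19140625 falls short of 25483/324 but 2.75⁵ = 161051/1024 reaches it, so n = 5.

5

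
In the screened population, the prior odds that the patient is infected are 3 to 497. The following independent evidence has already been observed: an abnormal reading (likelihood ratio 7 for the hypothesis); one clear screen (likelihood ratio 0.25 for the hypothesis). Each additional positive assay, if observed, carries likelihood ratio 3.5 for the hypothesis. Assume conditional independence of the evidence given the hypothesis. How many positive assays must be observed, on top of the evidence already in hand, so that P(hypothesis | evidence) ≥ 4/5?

Prior odds = 3/497.
Combined Bayes factor of the evidence already in hand = 7 × 0.25 = 1.75.
Odds after that evidence = (3/497) × 1.75 = 3/284.
Target odds = 0.8/0.2 = 4.
Need 3.5ⁿ ≥ 4 ÷ (3/284) = 1136/3.
3.5⁴ = 150.0625 falls short of 1136/3 but 3.5⁵ = 525.21875 reaches it, so n = 5.

5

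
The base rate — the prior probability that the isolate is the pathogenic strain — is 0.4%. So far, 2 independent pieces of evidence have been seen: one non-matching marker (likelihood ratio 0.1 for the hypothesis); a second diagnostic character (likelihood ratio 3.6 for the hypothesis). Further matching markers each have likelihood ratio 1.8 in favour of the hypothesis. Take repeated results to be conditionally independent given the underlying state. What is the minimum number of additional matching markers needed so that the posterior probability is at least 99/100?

19

Prior odds = 0.004/0.996 = 1/249.
Combined Bayes factor of the evidence already in hand = 0.1 × 3.6 = 0.36.
Odds after that evidence = (1/249) × 0.36 = 3/2075.
Target odds = 0.99/0.01 = 99.
Need 1.8ⁿ ≥ 99 ÷ (3/2075) = 68475.
1.8¹⁸ ≈39346.4 falls short of 68475 but 1.8¹⁹ ≈70823.5 reaches it, so n = 19.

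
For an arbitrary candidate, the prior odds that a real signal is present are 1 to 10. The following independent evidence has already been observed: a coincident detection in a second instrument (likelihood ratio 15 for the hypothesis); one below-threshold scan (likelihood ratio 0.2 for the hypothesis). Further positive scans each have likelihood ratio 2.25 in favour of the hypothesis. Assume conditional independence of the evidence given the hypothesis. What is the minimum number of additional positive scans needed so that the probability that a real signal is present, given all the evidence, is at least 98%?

Prior odds = 0.1.
Combined Bayes factor of the evidence already in hand = 15 × 0.2 = 3.
Odds after that evidence = 0.1 × 3 = 0.3.
Target odds = 0.98/0.02 = 49.
Need 2.25ⁿ ≥ 49 ÷ 0.3 = 490/3.
2.25⁶ = 531441/4096 falls short of 490/3 but 2.25⁷ = 4782969/16384 reaches it, so n = 7.

7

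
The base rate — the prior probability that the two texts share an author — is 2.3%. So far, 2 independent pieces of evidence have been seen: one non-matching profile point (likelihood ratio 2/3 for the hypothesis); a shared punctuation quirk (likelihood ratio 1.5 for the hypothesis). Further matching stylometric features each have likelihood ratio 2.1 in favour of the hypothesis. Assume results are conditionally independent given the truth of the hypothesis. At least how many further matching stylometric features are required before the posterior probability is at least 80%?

Prior odds = 0.023/0.977 = 23/977.
Combined Bayes factor of the evidence already in hand = (2/3) × 1.5 = 1.
Odds after that evidence = (23/977) × 1 = 23/977.
Target odds = 0.8/0.2 = 4.
Need 2.1ⁿ ≥ 4 ÷ (23/977) = 3908/23.
2.1⁶ = 85766121/1000000 falls short of 3908/23 but 2.1⁷ ≈180.109 reaches it, so n = 7.

7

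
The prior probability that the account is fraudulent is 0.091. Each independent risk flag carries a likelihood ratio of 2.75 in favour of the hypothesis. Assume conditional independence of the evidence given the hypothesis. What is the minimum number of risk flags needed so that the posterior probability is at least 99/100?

7

Prior odds = 0.091/0.909 = 91/909.
Likelihood ratio per risk flag = 2.75.
Target odds: 0.99 ÷ 0.01 = 99.
Require 2.75ⁿ ≥ 99 ÷ (91/909) = 89991/91.
2.75⁶ = 1771561/4096 falls short of 89991/91 but 2.75⁷ = 19487171/16384 reaches it, so n = 7.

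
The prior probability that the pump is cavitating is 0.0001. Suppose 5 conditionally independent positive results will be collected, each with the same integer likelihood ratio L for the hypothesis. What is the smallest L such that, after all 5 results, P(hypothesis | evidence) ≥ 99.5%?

Prior odds = 0.0001/0.9999 = 1/9999.
Target odds = 0.995/0.005 = 199.
Need L⁵ ≥ 199 ÷ (1/9999) = 1989801.
18⁵ = 1889568 < 1989801 ≤ 2476099 = 19⁵, so L = 19.

19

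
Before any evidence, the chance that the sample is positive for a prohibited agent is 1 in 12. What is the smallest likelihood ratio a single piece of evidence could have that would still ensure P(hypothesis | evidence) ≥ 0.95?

209

Prior odds = (1/12)/(11/12) = 1/11.
Target odds = 0.95/0.05 = 19.
Required Bayes factor = 19 ÷ (1/11) = 209.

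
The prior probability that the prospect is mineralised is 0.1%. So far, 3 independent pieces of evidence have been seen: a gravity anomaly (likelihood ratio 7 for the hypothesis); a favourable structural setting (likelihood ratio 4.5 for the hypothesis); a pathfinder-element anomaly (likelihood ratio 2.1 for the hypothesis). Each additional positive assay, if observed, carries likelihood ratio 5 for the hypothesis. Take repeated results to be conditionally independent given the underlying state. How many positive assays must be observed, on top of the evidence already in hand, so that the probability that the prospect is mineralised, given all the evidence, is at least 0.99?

5

Prior odds = 0.001/0.999 = 1/999.
Combined Bayes factor of the evidence already in hand = 7 × 4.5 × 2.1 = 66.15.
Odds after that evidence = (1/999) × 66.15 = 49/740.
Target odds = 0.99/0.01 = 99.
Need 5ⁿ ≥ 99 ÷ (49/740) = 73260/49.
5⁴ = 625 falls short of 73260/49 but 5⁵ = 3125 reaches it, so n = 5.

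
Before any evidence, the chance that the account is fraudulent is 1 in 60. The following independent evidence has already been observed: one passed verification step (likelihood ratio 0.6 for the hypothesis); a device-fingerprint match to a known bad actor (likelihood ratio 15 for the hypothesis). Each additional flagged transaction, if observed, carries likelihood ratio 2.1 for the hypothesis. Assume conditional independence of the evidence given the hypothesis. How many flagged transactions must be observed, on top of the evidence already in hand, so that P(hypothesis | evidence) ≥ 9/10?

6

Prior odds = (1/60)/(59/60) = 1/59.
Combined Bayes factor of the evidence already in hand = 0.6 × 15 = 9.
Odds after that evidence = (1/59) × 9 = 9/59.
Target odds = 0.9/0.1 = 9.
Need 2.1ⁿ ≥ 9 ÷ (9/59) = 59.
2.1⁵ = 4084101/100000 falls short of 59 but 2.1⁶ = 85766121/1000000 reaches it, so n = 6.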